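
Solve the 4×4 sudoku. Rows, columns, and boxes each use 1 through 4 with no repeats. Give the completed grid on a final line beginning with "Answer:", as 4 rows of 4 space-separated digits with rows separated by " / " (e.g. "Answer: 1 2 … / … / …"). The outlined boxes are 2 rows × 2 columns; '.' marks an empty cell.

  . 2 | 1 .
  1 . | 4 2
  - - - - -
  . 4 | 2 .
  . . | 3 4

Step 1. [r1c4∈{3}] r1c4 has the single candidate 3 ⇒ r1c4=3.
Step 2. [r4c2∈{1}] only 1 remains possible at r4c2, so r4c2=1.
Step 3. [r4c1∈{2}] r4c1 has the single candidate 2 ⇒ r4c1=2.
Step 4. [r3c4∈{1}] r3c4's peers cover all but 1 ⇒ r3c4=1.
Step 5. [r1c1∈{4}] nothing but 4 survives at r1c1, so r1c1=4.
Step 6. [r2c2∈{3}] only 3 remains possible at r2c2. So r2c2=3.
Step 7. [r3c1∈{3}] r3c1 is down to just 3. So r3c1=3.

Answer: 4 2 1 3 / 1 3 4 2 / 3 4 2 1 / 2 1 3 4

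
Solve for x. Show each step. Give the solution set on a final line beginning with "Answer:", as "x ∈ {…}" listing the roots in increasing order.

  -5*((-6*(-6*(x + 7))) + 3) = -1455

Step 1. [-5*((-6*(-6*(x + 7))) + 3) = -1455] -5·(inner) — divide through by -5, so div: (-6*(-6*(x + 7))) + 3 = 291.
Step 2. [(-6*(-6*(x + 7))) + 3 = 291] 3 comes off first (subtract 3), so sub: -6*(-6*(x + 7)) = 288.
Step 3. [-6*(-6*(x + 7)) = 288] LHS = -6·(…); ÷-6 both sides. So div: -6*(x + 7) = -48.
Step 4. [-6*(x + 7) = -48] -6·(inner) — divide through by -6 ⇒ div: x + 7 = 8.
Step 5. [x + 7 = 8] +7 is outermost — subtract 7 both sides, so sub: x = 1.

Answer: x ∈ {1}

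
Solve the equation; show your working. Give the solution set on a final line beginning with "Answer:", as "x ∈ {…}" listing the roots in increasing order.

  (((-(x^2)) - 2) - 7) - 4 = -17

Step 1. [(((-(x^2)) - 2) - 7) - 4 = -17] 4 comes off first (add 4) ⇒ sub: ((-(x^2)) - 2) - 7 = -13.
Step 2. [((-(x^2)) - 2) - 7 = -13] -7 is outermost — add 7 both sides. So sub: (-(x^2)) - 2 = -6.
Step 3. [(-(x^2)) - 2 = -6] 2 comes off first (add 2). So sub: -(x^2) = -4.
Step 4. [-(x^2) = -4] LHS negated; negate both sides ⇒ neg: x^2 = 4.
Step 5. [x^2 = 4] √ both sides: 4 ≥ 0 gives two branches. So sqrt: x = 2 or -2.

Answer: x ∈ {-2, 2}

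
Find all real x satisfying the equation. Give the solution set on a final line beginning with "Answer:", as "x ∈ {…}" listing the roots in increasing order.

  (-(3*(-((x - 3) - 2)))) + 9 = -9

Step 1. [(-(3*(-((x - 3) - 2)))) + 9 = -9] +9 is outermost — subtract 9 both sides ⇒ sub: -(3*(-((x - 3) - 2))) = -18.
Step 2. [-(3*(-((x - 3) - 2))) = -18] flip signs both sides, so neg: 3*(-((x - 3) - 2)) = 18.
Step 3. [3*(-((x - 3) - 2)) = 18] LHS = 3·(…); ÷3 both sides. So div: -((x - 3) - 2) = 6.
Step 4. [-((x - 3) - 2) = 6] leading − — multiply by −1, so neg: (x - 3) - 2 = -6.
Step 5. [(x - 3) - 2 = -6] 2 comes off first (add 2) ⇒ sub: x - 3 = -4.
Step 6. [x - 3 = -4] peel the -3: add 3 from each side ⇒ sub: x = -1.

Answer: x ∈ {-1}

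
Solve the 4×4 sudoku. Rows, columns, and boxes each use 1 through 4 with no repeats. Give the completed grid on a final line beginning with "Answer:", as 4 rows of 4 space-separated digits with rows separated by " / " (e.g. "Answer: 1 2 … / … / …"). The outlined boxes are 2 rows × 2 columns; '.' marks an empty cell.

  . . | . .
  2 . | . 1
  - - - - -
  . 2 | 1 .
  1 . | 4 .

Step 1. [r4c2∈{3}] r4c2's peers cover all but 3. So r4c2=3.
Step 2. [r1c4∈{2,3,4}] r1c4 is the only open cell in col 4 admitting 4 ⇒ r1c4=4.
Step 3. [r1c3∈{2,3}] 2 has one home in row 1: r1c3. So r1c3=2.
Step 4. [r1c1∈{3}] r1c1 has the single candidate 3, so r1c1=3.
Step 5. [r3c1∈{4}] only 4 remains possible at r3c1, so r3c1=4.
Step 6. [r1c2∈{1}] r1c2 has the single candidate 1. So r1c2=1.
Step 7. [r3c4∈{3}] r3c4 is down to just 3, so r3c4=3.
Step 8. [r2c3∈{3}] r2c3's peers cover all but 3, so r2c3=3.
Step 9. [r2c2∈{4}] r2c2 is down to just 4, so r2c2=4.
Step 10. [r4c4∈{2}] only 2 remains possible at r4c4, so r4c4=2.

Answer: 3 1 2 4 / 2 4 3 1 / 4 2 1 3 / 1 3 4 2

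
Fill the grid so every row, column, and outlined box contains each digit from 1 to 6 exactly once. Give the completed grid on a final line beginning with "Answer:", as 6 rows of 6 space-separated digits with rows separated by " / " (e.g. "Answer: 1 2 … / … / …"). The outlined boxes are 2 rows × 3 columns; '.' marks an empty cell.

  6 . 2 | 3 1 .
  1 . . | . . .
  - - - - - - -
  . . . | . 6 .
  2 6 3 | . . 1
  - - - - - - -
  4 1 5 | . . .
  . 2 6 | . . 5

Step 1. [r2c3∈{4}] nothing but 4 survives at r2c3, so r2c3=4.
Step 2. [r3c6∈{2,3,4}] 3 has one home in row 3: r3c6, so r3c6=3.
Step 3. [r3c4∈{2,4,5}] r3c4 is the only open cell in row 3 admitting 2. So r3c4=2.
Step 4. [r1c2∈{5}] nothing but 5 survives at r1c2. So r1c2=5.
Step 5. [r5c5∈{2,3}] r5c5 is the only open cell in row 5 admitting 3 ⇒ r5c5=3.
Step 6. [r6c5∈{4}] r6c5 has the single candidate 4, so r6c5=4.
Step 7. [r2c5∈{2,5}] col 5 places 2 nowhere but r2c5 ⇒ r2c5=2.
Step 8. [r2c4∈{5,6}] in row 2, 5 fits only at r2c4 ⇒ r2c4=5.
Step 9. [r2c6∈{6}] only 6 remains possible at r2c6 ⇒ r2c6=6.
Step 10. [r5c6∈{2}] r5c6 is down to just 2. So r5c6=2.
Step 11. [r6c4∈{1}] only 1 remains possible at r6c4. So r6c4=1.
Step 12. [r4c5∈{5}] r4c5's peers cover all but 5, so r4c5=5.
Step 13. [r4c4∈{4}] r4c4 has the single candidate 4 ⇒ r4c4=4.
Step 14. [r3c1∈{5}] only 5 remains possible at r3c1. So r3c1=5.
Step 15. [r3c3∈{1}] nothing but 1 survives at r3c3. So r3c3=1.
Step 16. [r5c4∈{6}] only 6 remains possible at r5c4. So r5c4=6.
Step 17. [r1c6∈{4}] r1c6 has the single candidate 4. So r1c6=4.
Step 18. [r3c2∈{4}] only 4 remains possible at r3c2. So r3c2=4.
Step 19. [r2c2∈{3}] r2c2's peers cover all but 3. So r2c2=3.
Step 20. [r6c1∈{3}] only 3 remains possible at r6c1. So r6c1=3.

Answer: 6 5 2 3 1 4 / 1 3 4 5 2 6 / 5 4 1 2 6 3 / 2 6 3 4 5 1 / 4 1 5 6 3 2 / 3 2 6 1 4 5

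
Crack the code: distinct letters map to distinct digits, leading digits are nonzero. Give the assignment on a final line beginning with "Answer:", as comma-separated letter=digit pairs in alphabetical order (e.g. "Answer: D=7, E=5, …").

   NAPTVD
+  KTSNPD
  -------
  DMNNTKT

Step 1. [col 1: D + D ≡ T (mod 10)] no forcing yet in column 1 (carry-in 0); D=1 is free and consistent — try it ⇒ D=1.
Step 2. [col 1: D + D ≡ T (mod 10)] in column 1 we have D+D≡T with carry-in 0; given D=1 and digits 1 already taken and all letters distinct, that pins T to 2 ⇒ T=2.
Step 3. [col 2: V + P ≡ K (mod 10)] P=8 is one option consistent with column 2 (V + P ≡ K (mod 10), carry-in 0) — take it, so P=8.
Step 4. [col 2: V + P ≡ K (mod 10)] several values work for V in column 2 (V + P ≡ K (mod 10), carry-in 0); try V=6, so V=6.
Step 5. [col 2: V + P ≡ K (mod 10)] from column 2 (V=6, P=8, carry-in 0, digits 1,2,6,8 already taken and all letters distinct): K must equal 4 ⇒ K=4.
Step 6. [col 3: T + N ≡ T (mod 10)] from column 3 (T=2, carry-in 1, digits 1,2,4,6,8 already taken and all letters distinct): N must equal 9 ⇒ N=9.
Step 7. [col 4: P + S ≡ N (mod 10)] from column 4 (P=8, N=9, carry-in 1, digits 1,2,4,6,8,9 already taken and all letters distinct): S must equal 0, so S=0.
Step 8. [col 5: A + T ≡ N (mod 10)] from column 5 (T=2, N=9, carry-in 0, digits 0,1,2,4,6,8,9 already taken and all letters distinct): A must equal 7. So A=7.
Step 9. [col 6: N + K ≡ M (mod 10)] from column 6 (N=9, K=4, carry-in 0, digits 0,1,2,4,6,7,8,9 already taken and all letters distinct): M must equal 3, so M=3.

Answer: A=7, D=1, K=4, M=3, N=9, P=8, S=0, T=2, V=6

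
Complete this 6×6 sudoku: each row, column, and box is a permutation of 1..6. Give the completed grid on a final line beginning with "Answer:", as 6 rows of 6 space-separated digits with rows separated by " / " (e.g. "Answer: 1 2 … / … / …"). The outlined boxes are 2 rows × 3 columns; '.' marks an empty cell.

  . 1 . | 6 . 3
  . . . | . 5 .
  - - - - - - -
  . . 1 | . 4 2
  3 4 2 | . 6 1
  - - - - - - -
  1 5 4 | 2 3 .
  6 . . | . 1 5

Step 1. [r1c1∈{2,4,5}] r1c1 is the only open cell in row 1 admitting 4. So r1c1=4.
Step 2. [r6c2∈{2,3}] in row 6, 2 fits only at r6c2, so r6c2=2.
Step 3. [r2c3∈{3,6}] in col 3, 6 fits only at r2c3. So r2c3=6.
Step 4. [r2c6∈{4}] r2c6 has the single candidate 4. So r2c6=4.
Step 5. [r3c4∈{3,5}] in row 3, 3 fits only at r3c4 ⇒ r3c4=3.
Step 6. [r4c4∈{5}] only 5 remains possible at r4c4, so r4c4=5.
Step 7. [r3c2∈{6}] only 6 remains possible at r3c2. So r3c2=6.
Step 8. [r6c4∈{4}] r6c4's peers cover all but 4, so r6c4=4.
Step 9. [r2c2∈{3}] only 3 remains possible at r2c2, so r2c2=3.
Step 10. [r6c3∈{3}] r6c3 has the single candidate 3, so r6c3=3.
Step 11. [r5c6∈{6}] r5c6's peers cover all but 6, so r5c6=6.
Step 12. [r1c3∈{5}] r1c3 is down to just 5. So r1c3=5.
Step 13. [r3c1∈{5}] nothing but 5 survives at r3c1. So r3c1=5.
Step 14. [r2c1∈{2}] r2c1 is down to just 2, so r2c1=2.
Step 15. [r1c5∈{2}] nothing but 2 survives at r1c5. So r1c5=2.
Step 16. [r2c4∈{1}] only 1 remains possible at r2c4 ⇒ r2c4=1.

Answer: 4 1 5 6 2 3 / 2 3 6 1 5 4 / 5 6 1 3 4 2 / 3 4 2 5 6 1 / 1 5 4 2 3 6 / 6 2 3 4 1 5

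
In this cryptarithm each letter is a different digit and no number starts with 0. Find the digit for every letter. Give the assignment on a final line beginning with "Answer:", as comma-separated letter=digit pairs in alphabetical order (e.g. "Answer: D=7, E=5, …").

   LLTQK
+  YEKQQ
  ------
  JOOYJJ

Step 1. [col 1: K + Q ≡ J (mod 10)] column 1 (K + Q ≡ J (mod 10), carry-in 0) doesn't pin Q yet; pick Q=5 and continue. So Q=5.
Step 2. [col 1: K + Q ≡ J (mod 10)] several values work for J in column 1 (K + Q ≡ J (mod 10), carry-in 0); try J=1, so J=1.
Step 3. [col 1: K + Q ≡ J (mod 10)] column 1: given Q=5, J=1, carry-in 0, and digits 1,5 already taken and all letters distinct, K+Q≡J (mod 10) forces K=6 ⇒ K=6.
Step 4. [col 3: T + K ≡ Y (mod 10)] T=0 is one option consistent with column 3 (T + K ≡ Y (mod 10), carry-in 1) — take it ⇒ T=0.
Step 5. [col 3: T + K ≡ Y (mod 10)] column 3: given T=0, K=6, carry-in 1, and digits 0,1,5,6 already taken and all letters distinct, T+K≡Y (mod 10) forces Y=7 ⇒ Y=7.
Step 6. [col 4: L + E ≡ O (mod 10)] column 4 (L + E ≡ O (mod 10), carry-in 0) doesn't pin O yet; pick O=2 and continue. So O=2.
Step 7. [col 4: L + E ≡ O (mod 10)] several values work for L in column 4 (L + E ≡ O (mod 10), carry-in 0); try L=4 ⇒ L=4.
Step 8. [col 4: L + E ≡ O (mod 10)] from column 4 (L=4, O=2, carry-in 0, digits 0,1,2,4,5,6,7 already taken and all letters distinct): E must equal 8 ⇒ E=8.

Answer: E=8, J=1, K=6, L=4, O=2, Q=5, T=0, Y=7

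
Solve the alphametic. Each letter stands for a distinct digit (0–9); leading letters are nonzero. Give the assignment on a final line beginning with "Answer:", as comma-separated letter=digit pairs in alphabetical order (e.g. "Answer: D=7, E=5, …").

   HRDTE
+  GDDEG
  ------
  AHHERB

Step 1. [col 1: E + G ≡ B (mod 10)] several values work for B in column 1 (E + G ≡ B (mod 10), carry-in 0); try B=6 ⇒ B=6.
Step 2. [col 1: E + G ≡ B (mod 10)] column 1 (E + G ≡ B (mod 10), carry-in 0) doesn't pin G yet; pick G=9 and continue, so G=9.
Step 3. [A] A is the leading digit of a 6-digit sum of two 5-digit numbers; the final carry is exactly 1, so A=1.
Step 4. [col 1: E + G ≡ B (mod 10)] column 1: given G=9, B=6, carry-in 0, and digits 1,6,9 already taken and all letters distinct, E+G≡B (mod 10) forces E=7 ⇒ E=7.
Step 5. [col 2: T + E ≡ R (mod 10)] several values work for R in column 2 (T + E ≡ R (mod 10), carry-in 1); try R=3 ⇒ R=3.
Step 6. [col 2: T + E ≡ R (mod 10)] in column 2 we have T+E≡R with carry-in 1; given E=7, R=3 and digits 1,3,6,7,9 already taken and all letters distinct, that pins T to 5 ⇒ T=5.
Step 7. [col 3: D + D ≡ E (mod 10)] column 3: given E=7, carry-in 1, and digits 1,3,5,6,7,9 already taken and all letters distinct, D+D≡E (mod 10) forces D=8 ⇒ D=8.
Step 8. [col 4: R + D ≡ H (mod 10)] in column 4 we have R+D≡H with carry-in 1; given R=3, D=8 and digits 1,3,5,6,7,8,9 already taken and all letters distinct, that pins H to 2, so H=2.

Answer: A=1, B=6, D=8, E=7, G=9, H=2, R=3, T=5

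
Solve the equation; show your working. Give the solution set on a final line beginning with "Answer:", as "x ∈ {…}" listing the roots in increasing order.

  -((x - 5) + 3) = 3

Step 1. [-((x - 5) + 3) = 3] leading − — multiply by −1, so neg: (x - 5) + 3 = -3.
Step 2. [(x - 5) + 3 = -3] subtract 3: x sits inside (… + 3) ⇒ sub: x - 5 = -6.
Step 3. [x - 5 = -6] the outer -5 inverts by adding 5, so sub: x = -1.

Answer: x ∈ {-1}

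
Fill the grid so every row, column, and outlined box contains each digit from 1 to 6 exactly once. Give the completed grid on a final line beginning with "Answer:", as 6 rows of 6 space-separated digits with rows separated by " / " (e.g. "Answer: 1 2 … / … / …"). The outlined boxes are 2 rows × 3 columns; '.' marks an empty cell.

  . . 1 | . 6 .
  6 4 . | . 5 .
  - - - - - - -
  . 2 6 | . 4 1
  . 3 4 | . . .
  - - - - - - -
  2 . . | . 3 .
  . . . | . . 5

Step 1. [r6c5∈{1,2}] in col 5, 1 fits only at r6c5 ⇒ r6c5=1.
Step 2. [r6c4∈{2,4,6}] row 6 places 2 nowhere but r6c4, so r6c4=2.
Step 3. [r1c6∈{2,3,4}] in row 1, 2 fits only at r1c6. So r1c6=2.
Step 4. [r3c4∈{3,5}] in row 3, 3 fits only at r3c4, so r3c4=3.
Step 5. [r1c1∈{3,5}] 3 has one home in row 1: r1c1 ⇒ r1c1=3.
Step 6. [r5c2∈{1,5,6}] across row 5, 1 lands solely at r5c2 ⇒ r5c2=1.
Step 7. [r4c4∈{5,6}] across col 4, 5 lands solely at r4c4. So r4c4=5.
Step 8. [r5c6∈{4,6}] across col 6, 4 lands solely at r5c6. So r5c6=4.
Step 9. [r2c4∈{1}] only 1 remains possible at r2c4. So r2c4=1.
Step 10. [r2c3∈{2}] nothing but 2 survives at r2c3, so r2c3=2.
Step 11. [r2c6∈{3}] r2c6 is down to just 3. So r2c6=3.
Step 12. [r6c3∈{3}] r6c3's peers cover all but 3, so r6c3=3.
Step 13. [r6c2∈{6}] r6c2's peers cover all but 6. So r6c2=6.
Step 14. [r1c2∈{5}] nothing but 5 survives at r1c2 ⇒ r1c2=5.
Step 15. [r5c4∈{6}] r5c4 is down to just 6. So r5c4=6.
Step 16. [r5c3∈{5}] r5c3 is down to just 5, so r5c3=5.
Step 17. [r1c4∈{4}] r1c4 has the single candidate 4 ⇒ r1c4=4.
Step 18. [r4c6∈{6}] only 6 remains possible at r4c6. So r4c6=6.
Step 19. [r3c1∈{5}] r3c1 is down to just 5. So r3c1=5.
Step 20. [r4c5∈{2}] nothing but 2 survives at r4c5. So r4c5=2.
Step 21. [r4c1∈{1}] only 1 remains possible at r4c1. So r4c1=1.
Step 22. [r6c1∈{4}] r6c1 is down to just 4, so r6c1=4.

Answer: 3 5 1 4 6 2 / 6 4 2 1 5 3 / 5 2 6 3 4 1 / 1 3 4 5 2 6 / 2 1 5 6 3 4 / 4 6 3 2 1 5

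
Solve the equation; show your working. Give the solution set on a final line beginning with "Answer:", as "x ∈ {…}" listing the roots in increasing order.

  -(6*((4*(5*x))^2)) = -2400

Step 1. [-(6*((4*(5*x))^2)) = -2400] flip signs both sides, so neg: 6*((4*(5*x))^2) = 2400.
Step 2. [6*((4*(5*x))^2) = 2400] 6·(inner) — divide through by 6, so div: (4*(5*x))^2 = 400.
Step 3. [(4*(5*x))^2 = 400] √ both sides: 400 ≥ 0 gives two branches. So sqrt: 4*(5*x) = 20 or -20.
Step 4. [4*(5*x) = 20 or -20] 4·(inner) — divide through by 4. So div: 5*x = 5 or -5.
Step 5. [5*x = 5 or -5] divide by the outer 5. So div: x = 1 or -1.

Answer: x ∈ {-1, 1}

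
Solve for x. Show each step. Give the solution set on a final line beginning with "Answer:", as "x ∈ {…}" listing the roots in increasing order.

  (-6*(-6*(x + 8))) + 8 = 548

Step 1. [(-6*(-6*(x + 8))) + 8 = 548] 8 comes off first (subtract 8). So sub: -6*(-6*(x + 8)) = 540.
Step 2. [-6*(-6*(x + 8)) = 540] -6 out front; divide by -6, so div: -6*(x + 8) = -90.
Step 3. [-6*(x + 8) = -90] -6·(inner) — divide through by -6, so div: x + 8 = 15.
Step 4. [x + 8 = 15] subtract 8: x sits inside (… + 8) ⇒ sub: x = 7.

Answer: x ∈ {7}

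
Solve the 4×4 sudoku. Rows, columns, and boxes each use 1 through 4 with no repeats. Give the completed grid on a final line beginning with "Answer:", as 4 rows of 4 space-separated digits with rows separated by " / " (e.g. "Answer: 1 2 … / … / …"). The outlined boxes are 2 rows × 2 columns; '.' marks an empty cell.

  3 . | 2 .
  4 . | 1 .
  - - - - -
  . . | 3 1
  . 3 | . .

Step 1. [r3c1∈{2}] r3c1 is down to just 2. So r3c1=2.
Step 2. [r4c3∈{4}] only 4 remains possible at r4c3. So r4c3=4.
Step 3. [r1c4∈{4}] r1c4 is down to just 4, so r1c4=4.
Step 4. [r1c2∈{1}] r1c2 is down to just 1 ⇒ r1c2=1.
Step 5. [r2c4∈{3}] r2c4 is down to just 3, so r2c4=3.
Step 6. [r2c2∈{2}] nothing but 2 survives at r2c2. So r2c2=2.
Step 7. [r3c2∈{4}] r3c2 has the single candidate 4. So r3c2=4.
Step 8. [r4c4∈{2}] nothing but 2 survives at r4c4. So r4c4=2.
Step 9. [r4c1∈{1}] r4c1 has the single candidate 1 ⇒ r4c1=1.

Answer: 3 1 2 4 / 4 2 1 3 / 2 4 3 1 / 1 3 4 2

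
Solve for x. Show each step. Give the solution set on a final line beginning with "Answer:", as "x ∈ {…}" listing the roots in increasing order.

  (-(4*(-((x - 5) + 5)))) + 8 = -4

Step 1. [(-(4*(-((x - 5) + 5)))) + 8 = -4] the outer +8 inverts by subtracting 8. So sub: -(4*(-((x - 5) + 5))) = -12.
Step 2. [-(4*(-((x - 5) + 5))) = -12] flip signs both sides ⇒ neg: 4*(-((x - 5) + 5)) = 12.
Step 3. [4*(-((x - 5) + 5)) = 12] leading coefficient 4: divide by 4, so div: -((x - 5) + 5) = 3.
Step 4. [-((x - 5) + 5) = 3] LHS negated; negate both sides. So neg: (x - 5) + 5 = -3.
Step 5. [(x - 5) + 5 = -3] peel the +5: subtract 5 from each side ⇒ sub: x - 5 = -8.
Step 6. [x - 5 = -8] the outer -5 inverts by adding 5, so sub: x = -3.

Answer: x ∈ {-3}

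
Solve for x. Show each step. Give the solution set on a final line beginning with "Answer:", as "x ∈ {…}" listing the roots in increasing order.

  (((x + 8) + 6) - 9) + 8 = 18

Step 1. [(((x + 8) + 6) - 9) + 8 = 18] peel the +8: subtract 8 from each side. So sub: ((x + 8) + 6) - 9 = 10.
Step 2. [((x + 8) + 6) - 9 = 10] peel the -9: add 9 from each side, so sub: (x + 8) + 6 = 19.
Step 3. [(x + 8) + 6 = 19] the outer +6 inverts by subtracting 6. So sub: x + 8 = 13.
Step 4. [x + 8 = 13] +8 is outermost — subtract 8 both sides, so sub: x = 5.

Answer: x ∈ {5}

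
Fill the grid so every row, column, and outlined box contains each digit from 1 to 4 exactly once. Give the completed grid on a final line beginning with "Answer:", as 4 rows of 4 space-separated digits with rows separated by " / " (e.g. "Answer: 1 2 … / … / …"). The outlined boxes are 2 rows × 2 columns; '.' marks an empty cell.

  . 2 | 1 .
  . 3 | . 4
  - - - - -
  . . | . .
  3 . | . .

Step 1. [r3c1∈{1,2,4}] in col 1, 2 fits only at r3c1, so r3c1=2.
Step 2. [r4c4∈{1,2}] r4c4 is the only open cell in col 4 admitting 2, so r4c4=2.
Step 3. [r4c3∈{4}] r4c3's peers cover all but 4, so r4c3=4.
Step 4. [r3c4∈{1,3}] in col 4, 1 fits only at r3c4 ⇒ r3c4=1.
Step 5. [r1c1∈{4}] r1c1's peers cover all but 4 ⇒ r1c1=4.
Step 6. [r2c1∈{1}] only 1 remains possible at r2c1, so r2c1=1.
Step 7. [r3c3∈{3}] nothing but 3 survives at r3c3 ⇒ r3c3=3.
Step 8. [r2c3∈{2}] r2c3 has the single candidate 2, so r2c3=2.
Step 9. [r4c2∈{1}] nothing but 1 survives at r4c2 ⇒ r4c2=1.
Step 10. [r1c4∈{3}] r1c4 is down to just 3. So r1c4=3.
Step 11. [r3c2∈{4}] r3c2 has the single candidate 4, so r3c2=4.

Answer: 4 2 1 3 / 1 3 2 4 / 2 4 3 1 / 3 1 4 2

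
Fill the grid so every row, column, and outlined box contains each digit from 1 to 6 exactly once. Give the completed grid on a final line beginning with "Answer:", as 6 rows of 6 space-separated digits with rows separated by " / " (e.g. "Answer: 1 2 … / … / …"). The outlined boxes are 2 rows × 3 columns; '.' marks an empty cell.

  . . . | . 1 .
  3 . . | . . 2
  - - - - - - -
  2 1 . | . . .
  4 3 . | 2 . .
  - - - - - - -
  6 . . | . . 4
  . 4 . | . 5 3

Step 1. [r1c1∈{5}] r1c1 has the single candidate 5 ⇒ r1c1=5.
Step 2. [r1c6∈{6}] only 6 remains possible at r1c6. So r1c6=6.
Step 3. [r2c3∈{1,4,6}] row 2 places 1 nowhere but r2c3, so r2c3=1.
Step 4. [r4c5∈{6}] r4c5 has the single candidate 6. So r4c5=6.
Step 5. [r3c6∈{5}] r3c6's peers cover all but 5 ⇒ r3c6=5.
Step 6. [r6c3∈{2}] only 2 remains possible at r6c3 ⇒ r6c3=2.
Step 7. [r2c5∈{4}] r2c5's peers cover all but 4 ⇒ r2c5=4.
Step 8. [r5c4∈{1}] r5c4 has the single candidate 1. So r5c4=1.
Step 9. [r5c2∈{5}] only 5 remains possible at r5c2. So r5c2=5.
Step 10. [r1c4∈{3}] only 3 remains possible at r1c4 ⇒ r1c4=3.
Step 11. [r3c4∈{4}] r3c4's peers cover all but 4, so r3c4=4.
Step 12. [r6c1∈{1}] only 1 remains possible at r6c1, so r6c1=1.
Step 13. [r1c2∈{2}] r1c2's peers cover all but 2 ⇒ r1c2=2.
Step 14. [r5c3∈{3}] r5c3's peers cover all but 3, so r5c3=3.
Step 15. [r6c4∈{6}] r6c4 is down to just 6 ⇒ r6c4=6.
Step 16. [r1c3∈{4}] only 4 remains possible at r1c3 ⇒ r1c3=4.
Step 17. [r4c6∈{1}] nothing but 1 survives at r4c6, so r4c6=1.
Step 18. [r2c4∈{5}] r2c4 has the single candidate 5. So r2c4=5.
Step 19. [r5c5∈{2}] r5c5's peers cover all but 2, so r5c5=2.
Step 20. [r4c3∈{5}] r4c3's peers cover all but 5. So r4c3=5.
Step 21. [r3c5∈{3}] r3c5 has the single candidate 3 ⇒ r3c5=3.
Step 22. [r2c2∈{6}] r2c2's peers cover all but 6, so r2c2=6.
Step 23. [r3c3∈{6}] r3c3's peers cover all but 6 ⇒ r3c3=6.

Answer: 5 2 4 3 1 6 / 3 6 1 5 4 2 / 2 1 6 4 3 5 / 4 3 5 2 6 1 / 6 5 3 1 2 4 / 1 4 2 6 5 3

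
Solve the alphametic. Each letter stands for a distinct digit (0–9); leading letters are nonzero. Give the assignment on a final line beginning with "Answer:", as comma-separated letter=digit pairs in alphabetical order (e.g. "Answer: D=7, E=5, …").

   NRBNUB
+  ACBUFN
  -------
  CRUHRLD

Step 1. [col 1: B + N ≡ D (mod 10)] column 1 (B + N ≡ D (mod 10), carry-in 0) doesn't pin N yet; pick N=8 and continue, so N=8.
Step 2. [col 1: B + N ≡ D (mod 10)] several values work for B in column 1 (B + N ≡ D (mod 10), carry-in 0); try B=4, so B=4.
Step 3. [C] the sum has 7 digits but both addends have 6; that extra leading digit C is the final carry, namely 1 ⇒ C=1.
Step 4. [col 1: B + N ≡ D (mod 10)] in column 1 we have B+N≡D with carry-in 0; given B=4, N=8 and digits 1,4,8 already taken and all letters distinct, that pins D to 2 ⇒ D=2.
Step 5. [col 2: U + F ≡ L (mod 10)] U=6 is one option consistent with column 2 (U + F ≡ L (mod 10), carry-in 1) — take it. So U=6.
Step 6. [col 2: U + F ≡ L (mod 10)] L=0 is one option consistent with column 2 (U + F ≡ L (mod 10), carry-in 1) — take it. So L=0.
Step 7. [col 2: U + F ≡ L (mod 10)] from column 2 (U=6, L=0, carry-in 1, digits 0,1,2,4,6,8 already taken and all letters distinct): F must equal 3. So F=3.
Step 8. [col 3: N + U ≡ R (mod 10)] column 3: given N=8, U=6, carry-in 1, and digits 0,1,2,3,4,6,8 already taken and all letters distinct, N+U≡R (mod 10) forces R=5 ⇒ R=5.
Step 9. [col 4: B + B ≡ H (mod 10)] column 4 reads B+B+carry(1)=H with B=4; with digits 0,1,2,3,4,5,6,8 already taken and all letters distinct, the only value for H is 9 ⇒ H=9.
Step 10. [col 6: N + A ≡ R (mod 10)] in column 6 we have N+A≡R with carry-in 0; given N=8, R=5 and digits 0,1,2,3,4,5,6,8,9 already taken and all letters distinct, that pins A to 7 ⇒ A=7.

Answer: A=7, B=4, C=1, D=2, F=3, H=9, L=0, N=8, R=5, U=6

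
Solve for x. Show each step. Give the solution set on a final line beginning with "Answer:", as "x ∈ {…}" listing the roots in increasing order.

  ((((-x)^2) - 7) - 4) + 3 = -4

Step 1. [((((-x)^2) - 7) - 4) + 3 = -4] peel the +3: subtract 3 from each side. So sub: (((-x)^2) - 7) - 4 = -7.
Step 2. [(((-x)^2) - 7) - 4 = -7] 4 comes off first (add 4). So sub: ((-x)^2) - 7 = -3.
Step 3. [((-x)^2) - 7 = -3] add 7: x sits inside (… - 7), so sub: (-x)^2 = 4.
Step 4. [(-x)^2 = 4] √ both sides: 4 ≥ 0 gives two branches ⇒ sqrt: -x = 2 or -2.
Step 5. [-x = 2 or -2] LHS negated; negate both sides, so neg: x = -2 or 2.

Answer: x ∈ {-2, 2}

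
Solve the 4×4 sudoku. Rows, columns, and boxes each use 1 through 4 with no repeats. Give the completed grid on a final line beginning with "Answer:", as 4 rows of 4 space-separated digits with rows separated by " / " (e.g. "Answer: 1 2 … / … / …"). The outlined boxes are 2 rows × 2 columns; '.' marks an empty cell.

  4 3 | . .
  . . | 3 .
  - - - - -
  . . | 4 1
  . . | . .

Step 1. [r3c2∈{2}] nothing but 2 survives at r3c2 ⇒ r3c2=2.
Step 2. [r1c4∈{2}] r1c4's peers cover all but 2 ⇒ r1c4=2.
Step 3. [r2c2∈{1}] r2c2 has the single candidate 1, so r2c2=1.
Step 4. [r4c4∈{3}] only 3 remains possible at r4c4, so r4c4=3.
Step 5. [r4c3∈{2}] r4c3 is down to just 2. So r4c3=2.
Step 6. [r2c1∈{2}] r2c1's peers cover all but 2 ⇒ r2c1=2.
Step 7. [r3c1∈{3}] nothing but 3 survives at r3c1, so r3c1=3.
Step 8. [r4c1∈{1}] only 1 remains possible at r4c1, so r4c1=1.
Step 9. [r2c4∈{4}] nothing but 4 survives at r2c4. So r2c4=4.
Step 10. [r4c2∈{4}] r4c2 is down to just 4 ⇒ r4c2=4.
Step 11. [r1c3∈{1}] r1c3 is down to just 1, so r1c3=1.

Answer: 4 3 1 2 / 2 1 3 4 / 3 2 4 1 / 1 4 2 3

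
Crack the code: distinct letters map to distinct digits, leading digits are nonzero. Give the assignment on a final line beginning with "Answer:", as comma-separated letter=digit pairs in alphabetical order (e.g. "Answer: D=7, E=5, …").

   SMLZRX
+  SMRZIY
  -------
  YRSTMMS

Step 1. [col 1: X + Y ≡ S (mod 10)] several values work for X in column 1 (X + Y ≡ S (mod 10), carry-in 0); try X=6 ⇒ X=6.
Step 2. [col 1: X + Y ≡ S (mod 10)] no forcing yet in column 1 (carry-in 0); S=7 is free and consistent — try it ⇒ S=7.
Step 3. [col 1: X + Y ≡ S (mod 10)] from column 1 (X=6, S=7, carry-in 0, digits 6,7 already taken and all letters distinct): Y must equal 1. So Y=1.
Step 4. [col 2: R + I ≡ M (mod 10)] no forcing yet in column 2 (carry-in 0); I=3 is free and consistent — try it, so I=3.
Step 5. [col 2: R + I ≡ M (mod 10)] no forcing yet in column 2 (carry-in 0); R=5 is free and consistent — try it. So R=5.
Step 6. [col 2: R + I ≡ M (mod 10)] column 2: given R=5, I=3, carry-in 0, and digits 1,3,5,6,7 already taken and all letters distinct, R+I≡M (mod 10) forces M=8. So M=8.
Step 7. [col 3: Z + Z ≡ M (mod 10)] no forcing yet in column 3 (carry-in 0); Z=9 is free and consistent — try it, so Z=9.
Step 8. [col 4: L + R ≡ T (mod 10)] column 4 reads L+R+carry(1)=T with R=5; with digits 1,3,5,6,7,8,9 already taken and all letters distinct, the only value for T is 0, so T=0.
Step 9. [col 4: L + R ≡ T (mod 10)] column 4 reads L+R+carry(1)=T with R=5, T=0; with digits 0,1,3,5,6,7,8,9 already taken and all letters distinct, the only value for L is 4, so L=4.

Answer: I=3, L=4, M=8, R=5, S=7, T=0, X=6, Y=1, Z=9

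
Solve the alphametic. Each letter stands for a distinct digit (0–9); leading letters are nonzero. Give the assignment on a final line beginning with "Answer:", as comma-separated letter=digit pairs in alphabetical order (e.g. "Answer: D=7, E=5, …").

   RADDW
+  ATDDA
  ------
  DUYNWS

Step 1. [D] the sum has 6 digits but both addends have 5; that extra leading digit D is the final carry, namely 1, so D=1.
Step 2. [col 1: W + A ≡ S (mod 10)] no forcing yet in column 1 (carry-in 0); A=7 is free and consistent — try it, so A=7.
Step 3. [col 1: W + A ≡ S (mod 10)] several values work for W in column 1 (W + A ≡ S (mod 10), carry-in 0); try W=3. So W=3.
Step 4. [col 1: W + A ≡ S (mod 10)] in column 1 we have W+A≡S with carry-in 0; given W=3, A=7 and digits 1,3,7 already taken and all letters distinct, that pins S to 0. So S=0.
Step 5. [col 3: D + D ≡ N (mod 10)] from column 3 (D=1, carry-in 0, digits 0,1,3,7 already taken and all letters distinct): N must equal 2. So N=2.
Step 6. [col 4: A + T ≡ Y (mod 10)] column 4 (A + T ≡ Y (mod 10), carry-in 0) doesn't pin Y yet; pick Y=5 and continue, so Y=5.
Step 7. [col 4: A + T ≡ Y (mod 10)] in column 4 we have A+T≡Y with carry-in 0; given A=7, Y=5 and digits 0,1,2,3,5,7 already taken and all letters distinct, that pins T to 8, so T=8.
Step 8. [col 5: R + A ≡ U (mod 10)] from column 5 (A=7, carry-in 1, digits 0,1,2,3,5,7,8 already taken and all letters distinct): R must equal 6 ⇒ R=6.
Step 9. [col 5: R + A ≡ U (mod 10)] in column 5 we have R+A≡U with carry-in 1; given R=6, A=7 and digits 0,1,2,3,5,6,7,8 already taken and all letters distinct, that pins U to 4, so U=4.

Answer: A=7, D=1, N=2, R=6, S=0, T=8, U=4, W=3, Y=5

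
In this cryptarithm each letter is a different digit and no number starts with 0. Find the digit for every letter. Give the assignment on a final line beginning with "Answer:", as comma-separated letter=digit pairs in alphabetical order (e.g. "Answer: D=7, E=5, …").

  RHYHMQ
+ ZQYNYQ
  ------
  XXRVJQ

Step 1. [col 1: Q + Q ≡ Q (mod 10)] in column 1 we have Q+Q≡Q with carry-in 0; given nothing yet and all letters distinct, none taken yet, that pins Q to 0. So Q=0.
Step 2. [col 2: M + Y ≡ J (mod 10)] J=3 is one option consistent with column 2 (M + Y ≡ J (mod 10), carry-in 0) — take it, so J=3.
Step 3. [col 2: M + Y ≡ J (mod 10)] several values work for Y in column 2 (M + Y ≡ J (mod 10), carry-in 0); try Y=7, so Y=7.
Step 4. [col 2: M + Y ≡ J (mod 10)] in column 2 we have M+Y≡J with carry-in 0; given Y=7, J=3 and digits 0,3,7 already taken and all letters distinct, that pins M to 6. So M=6.
Step 5. [col 3: H + N ≡ V (mod 10)] several values work for N in column 3 (H + N ≡ V (mod 10), carry-in 1); try N=2, so N=2.
Step 6. [col 3: H + N ≡ V (mod 10)] column 3 (H + N ≡ V (mod 10), carry-in 1) doesn't pin H yet; pick H=8 and continue. So H=8.
Step 7. [col 3: H + N ≡ V (mod 10)] in column 3 we have H+N≡V with carry-in 1; given H=8, N=2 and digits 0,2,3,6,7,8 already taken and all letters distinct, that pins V to 1. So V=1.
Step 8. [col 4: Y + Y ≡ R (mod 10)] column 4 reads Y+Y+carry(1)=R with Y=7; with digits 0,1,2,3,6,7,8 already taken and all letters distinct, the only value for R is 5 ⇒ R=5.
Step 9. [col 5: H + Q ≡ X (mod 10)] column 5: given H=8, Q=0, carry-in 1, and digits 0,1,2,3,5,6,7,8 already taken and all letters distinct, H+Q≡X (mod 10) forces X=9, so X=9.
Step 10. [col 6: R + Z ≡ X (mod 10)] in column 6 we have R+Z≡X with carry-in 0; given R=5, X=9 and digits 0,1,2,3,5,6,7,8,9 already taken and all letters distinct, that pins Z to 4. So Z=4.

Answer: H=8, J=3, M=6, N=2, Q=0, R=5, V=1, X=9, Y=7, Z=4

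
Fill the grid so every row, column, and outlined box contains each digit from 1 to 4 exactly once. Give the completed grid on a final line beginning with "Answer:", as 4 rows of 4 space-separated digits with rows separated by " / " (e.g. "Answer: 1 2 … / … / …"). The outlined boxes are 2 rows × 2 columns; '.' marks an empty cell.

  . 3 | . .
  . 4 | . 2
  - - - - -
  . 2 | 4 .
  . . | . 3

Step 1. [r2c1∈{1}] nothing but 1 survives at r2c1. So r2c1=1.
Step 2. [r1c3∈{1}] nothing but 1 survives at r1c3, so r1c3=1.
Step 3. [r4c2∈{1}] r4c2's peers cover all but 1, so r4c2=1.
Step 4. [r2c3∈{3}] only 3 remains possible at r2c3, so r2c3=3.
Step 5. [r3c1∈{3}] nothing but 3 survives at r3c1, so r3c1=3.
Step 6. [r4c1∈{4}] r4c1 is down to just 4, so r4c1=4.
Step 7. [r3c4∈{1}] r3c4 has the single candidate 1, so r3c4=1.
Step 8. [r1c1∈{2}] r1c1 has the single candidate 2, so r1c1=2.
Step 9. [r4c3∈{2}] nothing but 2 survives at r4c3, so r4c3=2.
Step 10. [r1c4∈{4}] nothing but 4 survives at r1c4. So r1c4=4.

Answer: 2 3 1 4 / 1 4 3 2 / 3 2 4 1 / 4 1 2 3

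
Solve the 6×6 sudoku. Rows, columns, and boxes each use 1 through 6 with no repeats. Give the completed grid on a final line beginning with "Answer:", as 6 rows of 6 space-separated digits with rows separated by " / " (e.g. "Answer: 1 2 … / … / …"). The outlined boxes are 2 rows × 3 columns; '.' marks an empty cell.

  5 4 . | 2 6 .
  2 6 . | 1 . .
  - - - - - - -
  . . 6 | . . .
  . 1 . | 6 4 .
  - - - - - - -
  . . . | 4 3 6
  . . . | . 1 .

Step 1. [r6c6∈{2,5}] box 6 places 2 nowhere but r6c6. So r6c6=2.
Step 2. [r4c1∈{3}] only 3 remains possible at r4c1, so r4c1=3.
Step 3. [r4c6∈{5}] r4c6 is down to just 5 ⇒ r4c6=5.
Step 4. [r2c3∈{3}] r2c3's peers cover all but 3, so r2c3=3.
Step 5. [r3c2∈{2,5}] row 3 places 5 nowhere but r3c2, so r3c2=5.
Step 6. [r5c3∈{1,2,5}] 5 has one home in row 5: r5c3 ⇒ r5c3=5.
Step 7. [r3c4∈{3}] r3c4 has the single candidate 3. So r3c4=3.
Step 8. [r3c1∈{4}] nothing but 4 survives at r3c1, so r3c1=4.
Step 9. [r1c3∈{1}] r1c3's peers cover all but 1. So r1c3=1.
Step 10. [r5c1∈{1}] only 1 remains possible at r5c1 ⇒ r5c1=1.
Step 11. [r5c2∈{2}] nothing but 2 survives at r5c2, so r5c2=2.
Step 12. [r1c6∈{3}] only 3 remains possible at r1c6 ⇒ r1c6=3.
Step 13. [r2c6∈{4}] nothing but 4 survives at r2c6, so r2c6=4.
Step 14. [r4c3∈{2}] only 2 remains possible at r4c3. So r4c3=2.
Step 15. [r6c4∈{5}] r6c4 has the single candidate 5. So r6c4=5.
Step 16. [r3c6∈{1}] r3c6 has the single candidate 1 ⇒ r3c6=1.
Step 17. [r6c2∈{3}] nothing but 3 survives at r6c2, so r6c2=3.
Step 18. [r3c5∈{2}] nothing but 2 survives at r3c5. So r3c5=2.
Step 19. [r6c1∈{6}] nothing but 6 survives at r6c1, so r6c1=6.
Step 20. [r2c5∈{5}] r2c5 has the single candidate 5 ⇒ r2c5=5.
Step 21. [r6c3∈{4}] only 4 remains possible at r6c3. So r6c3=4.

Answer: 5 4 1 2 6 3 / 2 6 3 1 5 4 / 4 5 6 3 2 1 / 3 1 2 6 4 5 / 1 2 5 4 3 6 / 6 3 4 5 1 2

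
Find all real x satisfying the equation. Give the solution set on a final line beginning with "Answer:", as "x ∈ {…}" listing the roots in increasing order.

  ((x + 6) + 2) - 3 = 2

Step 1. [((x + 6) + 2) - 3 = 2] -3 is outermost — add 3 both sides ⇒ sub: (x + 6) + 2 = 5.
Step 2. [(x + 6) + 2 = 5] the outer +2 inverts by subtracting 2, so sub: x + 6 = 3.
Step 3. [x + 6 = 3] 6 comes off first (subtract 6) ⇒ sub: x = -3.

Answer: x ∈ {-3}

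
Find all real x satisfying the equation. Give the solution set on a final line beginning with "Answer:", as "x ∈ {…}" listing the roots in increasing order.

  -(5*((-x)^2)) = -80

Step 1. [-(5*((-x)^2)) = -80] LHS negated; negate both sides ⇒ neg: 5*((-x)^2) = 80.
Step 2. [5*((-x)^2) = 80] LHS = 5·(…); ÷5 both sides ⇒ div: (-x)^2 = 16.
Step 3. [(-x)^2 = 16] √ both sides: 16 ≥ 0 gives two branches. So sqrt: -x = 4 or -4.
Step 4. [-x = 4 or -4] LHS negated; negate both sides. So neg: x = -4 or 4.

Answer: x ∈ {-4, 4}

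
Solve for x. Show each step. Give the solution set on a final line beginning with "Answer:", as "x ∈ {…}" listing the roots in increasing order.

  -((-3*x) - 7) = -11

Step 1. [-((-3*x) - 7) = -11] flip signs both sides, so neg: (-3*x) - 7 = 11.
Step 2. [(-3*x) - 7 = 11] peel the -7: add 7 from each side. So sub: -3*x = 18.
Step 3. [-3*x = 18] -3·(inner) — divide through by -3, so div: x = -6.

Answer: x ∈ {-6}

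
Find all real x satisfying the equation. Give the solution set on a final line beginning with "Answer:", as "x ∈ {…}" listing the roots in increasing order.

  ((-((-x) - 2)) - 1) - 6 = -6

Step 1. [((-((-x) - 2)) - 1) - 6 = -6] the outer -6 inverts by adding 6, so sub: (-((-x) - 2)) - 1 = 0.
Step 2. [(-((-x) - 2)) - 1 = 0] peel the -1: add 1 from each side, so sub: -((-x) - 2) = 1.
Step 3. [-((-x) - 2) = 1] LHS negated; negate both sides. So neg: (-x) - 2 = -1.
Step 4. [(-x) - 2 = -1] peel the -2: add 2 from each side. So sub: -x = 1.
Step 5. [-x = 1] flip signs both sides ⇒ neg: x = -1.

Answer: x ∈ {-1}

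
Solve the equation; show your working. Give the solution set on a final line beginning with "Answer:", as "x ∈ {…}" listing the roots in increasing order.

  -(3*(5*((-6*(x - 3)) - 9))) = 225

Step 1. [-(3*(5*((-6*(x - 3)) - 9))) = 225] leading − — multiply by −1, so neg: 3*(5*((-6*(x - 3)) - 9)) = -225.
Step 2. [3*(5*((-6*(x - 3)) - 9)) = -225] divide by the outer 3. So div: 5*((-6*(x - 3)) - 9) = -75.
Step 3. [5*((-6*(x - 3)) - 9) = -75] leading coefficient 5: divide by 5 ⇒ div: (-6*(x - 3)) - 9 = -15.
Step 4. [(-6*(x - 3)) - 9 = -15] peel the -9: add 9 from each side ⇒ sub: -6*(x - 3) = -6.
Step 5. [-6*(x - 3) = -6] divide by the outer -6 ⇒ div: x - 3 = 1.
Step 6. [x - 3 = 1] 3 comes off first (add 3), so sub: x = 4.

Answer: x ∈ {4}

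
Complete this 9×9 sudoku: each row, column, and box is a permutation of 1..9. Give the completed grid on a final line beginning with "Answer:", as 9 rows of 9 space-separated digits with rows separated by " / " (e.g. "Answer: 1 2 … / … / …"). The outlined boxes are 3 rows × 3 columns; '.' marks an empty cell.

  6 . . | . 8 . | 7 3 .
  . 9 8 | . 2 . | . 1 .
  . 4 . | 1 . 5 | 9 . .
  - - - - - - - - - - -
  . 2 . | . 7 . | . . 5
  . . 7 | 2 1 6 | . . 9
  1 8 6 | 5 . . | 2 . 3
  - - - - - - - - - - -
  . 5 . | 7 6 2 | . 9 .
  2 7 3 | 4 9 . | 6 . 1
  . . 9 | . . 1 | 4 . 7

Step 1. [r7c9∈{8}] r7c9 has the single candidate 8 ⇒ r7c9=8.
Step 2. [r4c3∈{4}] nothing but 4 survives at r4c3. So r4c3=4.
Step 3. [r3c5∈{3}] nothing but 3 survives at r3c5. So r3c5=3.
Step 4. [r4c6∈{3,8,9}] r4c6 is the only open cell in col 6 admitting 3 ⇒ r4c6=3.
Step 5. [r3c8∈{2,6,8}] in row 3, 8 fits only at r3c8. So r3c8=8.
Step 6. [r4c4∈{8,9}] across box 5, 8 lands solely at r4c4. So r4c4=8.
Step 7. [r1c3∈{1,2,5}] r1c3 is the only open cell in row 1 admitting 5, so r1c3=5.
Step 8. [r6c6∈{4,9}] r6c6 is the only open cell in row 6 admitting 9. So r6c6=9.
Step 9. [r2c1∈{3,7}] row 2 places 3 nowhere but r2c1, so r2c1=3.
Step 10. [r3c9∈{2,6}] r3c9 is the only open cell in row 3 admitting 6, so r3c9=6.
Step 11. [r2c9∈{4}] nothing but 4 survives at r2c9. So r2c9=4.
Step 12. [r9c5∈{5}] r9c5's peers cover all but 5, so r9c5=5.
Step 13. [r6c5∈{4}] r6c5's peers cover all but 4. So r6c5=4.
Step 14. [r7c1∈{4}] r7c1 has the single candidate 4. So r7c1=4.
Step 15. [r9c2∈{6}] only 6 remains possible at r9c2 ⇒ r9c2=6.
Step 16. [r7c7∈{3}] only 3 remains possible at r7c7. So r7c7=3.
Step 17. [r6c8∈{7}] r6c8 has the single candidate 7. So r6c8=7.
Step 18. [r8c8∈{5}] r8c8 has the single candidate 5. So r8c8=5.
Step 19. [r1c9∈{2}] only 2 remains possible at r1c9. So r1c9=2.
Step 20. [r1c4∈{9}] only 9 remains possible at r1c4 ⇒ r1c4=9.
Step 21. [r1c2∈{1}] only 1 remains possible at r1c2. So r1c2=1.
Step 22. [r9c1∈{8}] nothing but 8 survives at r9c1. So r9c1=8.
Step 23. [r5c8∈{4}] r5c8's peers cover all but 4. So r5c8=4.
Step 24. [r4c7∈{1}] r4c7 is down to just 1. So r4c7=1.
Step 25. [r9c4∈{3}] nothing but 3 survives at r9c4. So r9c4=3.
Step 26. [r2c4∈{6}] only 6 remains possible at r2c4. So r2c4=6.
Step 27. [r2c6∈{7}] r2c6's peers cover all but 7, so r2c6=7.
Step 28. [r9c8∈{2}] r9c8's peers cover all but 2. So r9c8=2.
Step 29. [r7c3∈{1}] nothing but 1 survives at r7c3. So r7c3=1.
Step 30. [r8c6∈{8}] nothing but 8 survives at r8c6, so r8c6=8.
Step 31. [r4c8∈{6}] only 6 remains possible at r4c8, so r4c8=6.
Step 32. [r4c1∈{9}] r4c1 is down to just 9, so r4c1=9.
Step 33. [r1c6∈{4}] nothing but 4 survives at r1c6. So r1c6=4.
Step 34. [r3c1∈{7}] only 7 remains possible at r3c1 ⇒ r3c1=7.
Step 35. [r5c1∈{5}] only 5 remains possible at r5c1, so r5c1=5.
Step 36. [r5c7∈{8}] nothing but 8 survives at r5c7. So r5c7=8.
Step 37. [r2c7∈{5}] r2c7's peers cover all but 5. So r2c7=5.
Step 38. [r5c2∈{3}] r5c2 is down to just 3. So r5c2=3.
Step 39. [r3c3∈{2}] only 2 remains possible at r3c3. So r3c3=2.

Answer: 6 1 5 9 8 4 7 3 2 / 3 9 8 6 2 7 5 1 4 / 7 4 2 1 3 5 9 8 6 / 9 2 4 8 7 3 1 6 5 / 5 3 7 2 1 6 8 4 9 / 1 8 6 5 4 9 2 7 3 / 4 5 1 7 6 2 3 9 8 / 2 7 3 4 9 8 6 5 1 / 8 6 9 3 5 1 4 2 7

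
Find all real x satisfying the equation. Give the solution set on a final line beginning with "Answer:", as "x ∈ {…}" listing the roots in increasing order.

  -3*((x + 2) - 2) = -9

Step 1. [-3*((x + 2) - 2) = -9] -3 out front; divide by -3 ⇒ div: (x + 2) - 2 = 3.
Step 2. [(x + 2) - 2 = 3] the outer -2 inverts by adding 2 ⇒ sub: x + 2 = 5.
Step 3. [x + 2 = 5] the outer +2 inverts by subtracting 2 ⇒ sub: x = 3.

Answer: x ∈ {3}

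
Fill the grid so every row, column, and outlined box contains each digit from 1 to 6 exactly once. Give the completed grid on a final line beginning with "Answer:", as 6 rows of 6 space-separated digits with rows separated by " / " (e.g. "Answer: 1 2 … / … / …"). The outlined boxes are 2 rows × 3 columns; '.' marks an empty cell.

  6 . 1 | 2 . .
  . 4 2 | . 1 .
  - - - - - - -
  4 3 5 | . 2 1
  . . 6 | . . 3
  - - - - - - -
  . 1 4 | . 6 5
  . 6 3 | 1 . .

Step 1. [r6c5∈{4}] r6c5's peers cover all but 4, so r6c5=4.
Step 2. [r1c2∈{5}] only 5 remains possible at r1c2 ⇒ r1c2=5.
Step 3. [r2c4∈{3,5,6}] in row 2, 5 fits only at r2c4 ⇒ r2c4=5.
Step 4. [r5c1∈{2}] r5c1 has the single candidate 2, so r5c1=2.
Step 5. [r4c2∈{2}] nothing but 2 survives at r4c2 ⇒ r4c2=2.
Step 6. [r1c6∈{4}] nothing but 4 survives at r1c6. So r1c6=4.
Step 7. [r2c1∈{3}] only 3 remains possible at r2c1, so r2c1=3.
Step 8. [r5c4∈{3}] only 3 remains possible at r5c4 ⇒ r5c4=3.
Step 9. [r4c1∈{1}] only 1 remains possible at r4c1, so r4c1=1.
Step 10. [r6c1∈{5}] r6c1 has the single candidate 5, so r6c1=5.
Step 11. [r3c4∈{6}] nothing but 6 survives at r3c4 ⇒ r3c4=6.
Step 12. [r6c6∈{2}] r6c6's peers cover all but 2, so r6c6=2.
Step 13. [r4c5∈{5}] nothing but 5 survives at r4c5 ⇒ r4c5=5.
Step 14. [r2c6∈{6}] nothing but 6 survives at r2c6 ⇒ r2c6=6.
Step 15. [r1c5∈{3}] r1c5 is down to just 3 ⇒ r1c5=3.
Step 16. [r4c4∈{4}] nothing but 4 survives at r4c4, so r4c4=4.

Answer: 6 5 1 2 3 4 / 3 4 2 5 1 6 / 4 3 5 6 2 1 / 1 2 6 4 5 3 / 2 1 4 3 6 5 / 5 6 3 1 4 2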